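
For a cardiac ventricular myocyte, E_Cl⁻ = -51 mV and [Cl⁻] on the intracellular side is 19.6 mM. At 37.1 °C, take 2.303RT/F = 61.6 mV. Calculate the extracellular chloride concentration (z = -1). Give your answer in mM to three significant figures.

132 mM

Nernst: E = (61.6/-1) · log₁₀([out]/[in]), so log₁₀([out]/[in]) = -51.0 × -1 / 61.6 = 0.8279.
[out]/[in] = 10^(0.8279) = 6.729.
[out] = 6.729 × 19.6 = 131.9 mM.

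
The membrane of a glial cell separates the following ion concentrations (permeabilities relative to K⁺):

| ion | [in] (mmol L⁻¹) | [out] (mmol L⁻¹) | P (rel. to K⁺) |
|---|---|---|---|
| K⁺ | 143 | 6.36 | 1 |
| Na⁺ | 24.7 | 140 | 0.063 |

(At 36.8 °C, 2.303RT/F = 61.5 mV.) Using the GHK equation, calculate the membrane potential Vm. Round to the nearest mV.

-60 mV

Vm = 61.5 · log₁₀[(Σ P·[cation]ₒ + Σ P·[anion]ᵢ) / (Σ P·[cation]ᵢ + Σ P·[anion]ₒ)]
Numerator = 1×6.36 + 0.063×140 = 15.18
Denominator = 1×143 + 0.063×24.7 = 144.6
Vm = 61.5 · log₁₀(0.10501) = 61.5 × (-0.9788) = -60.19 mV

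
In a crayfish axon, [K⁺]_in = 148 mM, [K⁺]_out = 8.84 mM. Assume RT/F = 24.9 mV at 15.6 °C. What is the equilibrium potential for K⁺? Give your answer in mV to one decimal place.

-70.2 mV

E = (24.9/z) · ln([K⁺]_out/[K⁺]_in) with z = +1.
= (24.9/1) · ln(8.84/148) = 24.90 · ln(0.05973)
= 24.90 · (-2.8179) = -70.17 mV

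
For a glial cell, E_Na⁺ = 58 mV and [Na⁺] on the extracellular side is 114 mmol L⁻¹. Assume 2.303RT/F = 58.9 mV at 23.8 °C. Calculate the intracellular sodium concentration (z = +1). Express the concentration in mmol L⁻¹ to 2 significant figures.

12 mmol L⁻¹

Nernst: E = (58.9/1) · log₁₀([out]/[in]), so log₁₀([out]/[in]) = 58.0 × 1 / 58.9 = 0.9847.
[out]/[in] = 10^(0.9847) = 9.654.
[in] = 114 / 9.654 = 11.81 mmol L⁻¹.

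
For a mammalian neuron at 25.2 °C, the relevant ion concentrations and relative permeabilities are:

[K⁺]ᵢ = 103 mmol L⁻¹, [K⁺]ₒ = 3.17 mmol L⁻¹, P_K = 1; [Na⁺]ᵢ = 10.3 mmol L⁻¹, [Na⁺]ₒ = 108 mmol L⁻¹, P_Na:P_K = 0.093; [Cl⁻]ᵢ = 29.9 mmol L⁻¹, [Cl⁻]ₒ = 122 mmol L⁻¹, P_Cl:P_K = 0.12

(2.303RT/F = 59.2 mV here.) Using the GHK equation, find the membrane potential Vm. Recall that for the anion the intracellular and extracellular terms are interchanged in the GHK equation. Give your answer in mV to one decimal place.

Vm = 59.2 · log₁₀[(Σ P·[cation]ₒ + Σ P·[anion]ᵢ) / (Σ P·[cation]ᵢ + Σ P·[anion]ₒ)]
Numerator = 1×3.17 + 0.093×108 + 0.12×29.9 = 16.8
Denominator = 1×103 + 0.093×10.3 + 0.12×122 = 118.6
Vm = 59.2 · log₁₀(0.14167) = 59.2 × (-0.8487) = -50.24 mV

-50.2 mV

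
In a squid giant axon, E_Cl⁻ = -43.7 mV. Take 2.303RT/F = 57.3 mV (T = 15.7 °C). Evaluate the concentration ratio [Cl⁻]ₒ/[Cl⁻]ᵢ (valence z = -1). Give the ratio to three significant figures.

log₁₀([out]/[in]) = E·z/(57.3) = -43.7 × -1 / 57.3 = 0.7627
[out]/[in] = 10^(0.7627) = 5.79

5.79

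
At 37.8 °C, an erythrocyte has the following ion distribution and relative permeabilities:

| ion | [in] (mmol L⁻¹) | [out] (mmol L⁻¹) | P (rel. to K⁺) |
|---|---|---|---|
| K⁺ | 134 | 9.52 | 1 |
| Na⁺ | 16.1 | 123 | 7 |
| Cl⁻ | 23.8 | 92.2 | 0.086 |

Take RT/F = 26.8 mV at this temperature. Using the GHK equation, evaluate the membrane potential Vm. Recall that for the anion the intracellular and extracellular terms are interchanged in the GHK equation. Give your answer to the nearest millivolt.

Vm = 26.8 · ln[(Σ P·[cation]ₒ + Σ P·[anion]ᵢ) / (Σ P·[cation]ᵢ + Σ P·[anion]ₒ)]
Numerator = 1×9.52 + 7×123 + 0.086×23.8 = 872.6
Denominator = 1×134 + 7×16.1 + 0.086×92.2 = 254.6
Vm = 26.8 · ln(3.4268) = 26.8 × (1.2316) = 33.01 mV

33 mV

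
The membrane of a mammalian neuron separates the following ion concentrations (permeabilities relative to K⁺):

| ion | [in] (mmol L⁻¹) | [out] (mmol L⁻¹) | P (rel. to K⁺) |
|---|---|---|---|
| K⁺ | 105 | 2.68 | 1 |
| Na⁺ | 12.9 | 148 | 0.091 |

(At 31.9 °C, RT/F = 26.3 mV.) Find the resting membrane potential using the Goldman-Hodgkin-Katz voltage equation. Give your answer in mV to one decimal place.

Vm = 26.3 · ln[(Σ P·[cation]ₒ + Σ P·[anion]ᵢ) / (Σ P·[cation]ᵢ + Σ P·[anion]ₒ)]
Numerator = 1×2.68 + 0.091×148 = 16.15
Denominator = 1×105 + 0.091×12.9 = 106.2
Vm = 26.3 · ln(0.15209) = 26.3 × (-1.8833) = -49.53 mV

-49.5 mV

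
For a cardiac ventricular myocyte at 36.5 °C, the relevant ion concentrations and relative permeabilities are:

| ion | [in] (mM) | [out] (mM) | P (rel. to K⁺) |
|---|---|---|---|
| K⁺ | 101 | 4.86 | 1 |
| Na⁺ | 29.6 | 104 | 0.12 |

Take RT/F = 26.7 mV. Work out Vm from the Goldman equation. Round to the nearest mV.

-48 mV

Vm = 26.7 · ln[(Σ P·[cation]ₒ + Σ P·[anion]ᵢ) / (Σ P·[cation]ᵢ + Σ P·[anion]ₒ)]
Numerator = 1×4.86 + 0.12×104 = 17.34
Denominator = 1×101 + 0.12×29.6 = 104.6
Vm = 26.7 · ln(0.16585) = 26.7 × (-1.7967) = -47.97 mV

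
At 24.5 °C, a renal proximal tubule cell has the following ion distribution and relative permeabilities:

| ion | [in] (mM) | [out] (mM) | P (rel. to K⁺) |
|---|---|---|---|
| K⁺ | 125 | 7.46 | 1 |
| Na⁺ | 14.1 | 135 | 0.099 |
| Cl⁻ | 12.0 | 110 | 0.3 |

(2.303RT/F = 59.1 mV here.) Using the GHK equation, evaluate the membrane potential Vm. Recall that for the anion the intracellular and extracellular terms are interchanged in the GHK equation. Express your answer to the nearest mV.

Vm = 59.1 · log₁₀[(Σ P·[cation]ₒ + Σ P·[anion]ᵢ) / (Σ P·[cation]ᵢ + Σ P·[anion]ₒ)]
Numerator = 1×7.46 + 0.099×135 + 0.3×12.0 = 24.42
Denominator = 1×125 + 0.099×14.1 + 0.3×110 = 159.4
Vm = 59.1 · log₁₀(0.15323) = 59.1 × (-0.8146) = -48.15 mV

-48 mV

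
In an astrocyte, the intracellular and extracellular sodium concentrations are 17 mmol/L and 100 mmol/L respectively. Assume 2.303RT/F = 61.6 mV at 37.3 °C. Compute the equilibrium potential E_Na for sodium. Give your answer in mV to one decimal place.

47.4 mV

E = (61.6/z) · log₁₀([Na⁺]_out/[Na⁺]_in) with z = +1.
= (61.6/1) · log₁₀(100/17) = 61.60 · log₁₀(5.882)
= 61.60 · (0.7696) = 47.40 mV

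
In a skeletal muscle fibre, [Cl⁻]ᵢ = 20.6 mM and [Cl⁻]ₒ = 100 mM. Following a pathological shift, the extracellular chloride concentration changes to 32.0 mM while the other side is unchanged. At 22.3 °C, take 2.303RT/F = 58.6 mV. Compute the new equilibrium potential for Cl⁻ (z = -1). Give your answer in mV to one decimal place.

After the shift: [Cl⁻]_out = 32.0, [Cl⁻]_in = 20.6 mM.
E_new = (58.6/-1)·log₁₀(32.0/20.6) = -58.60 · (0.1913) = -11.21 mV

-11.2 mV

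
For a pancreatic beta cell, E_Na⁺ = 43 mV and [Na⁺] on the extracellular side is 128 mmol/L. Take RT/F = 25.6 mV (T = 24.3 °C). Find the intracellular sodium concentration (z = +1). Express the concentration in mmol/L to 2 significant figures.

24 mmol/L

Nernst: E = (25.6/1) · ln([out]/[in]), so ln([out]/[in]) = 43.0 × 1 / 25.6 = 1.6797.
[out]/[in] = e^(1.6797) = 5.364.
[in] = 128 / 5.364 = 23.86 mmol/L.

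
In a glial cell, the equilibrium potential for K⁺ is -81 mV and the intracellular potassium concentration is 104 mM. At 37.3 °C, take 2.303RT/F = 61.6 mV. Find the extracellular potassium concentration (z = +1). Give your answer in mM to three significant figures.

5.04 mM

Nernst: E = (61.6/1) · log₁₀([out]/[in]), so log₁₀([out]/[in]) = -81.0 × 1 / 61.6 = -1.3149.
[out]/[in] = 10^(-1.3149) = 0.04842.
[out] = 0.04842 × 104 = 5.036 mM.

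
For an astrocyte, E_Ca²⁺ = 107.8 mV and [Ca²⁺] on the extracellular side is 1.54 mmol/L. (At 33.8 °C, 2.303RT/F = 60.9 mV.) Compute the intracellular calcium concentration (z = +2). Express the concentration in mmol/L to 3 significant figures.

0.000444 mmol/L

Nernst: E = (60.9/2) · log₁₀([out]/[in]), so log₁₀([out]/[in]) = 107.8 × 2 / 60.9 = 3.5402.
[out]/[in] = 10^(3.5402) = 3469.
[in] = 1.54 / 3469 = 0.0004439 mmol/L.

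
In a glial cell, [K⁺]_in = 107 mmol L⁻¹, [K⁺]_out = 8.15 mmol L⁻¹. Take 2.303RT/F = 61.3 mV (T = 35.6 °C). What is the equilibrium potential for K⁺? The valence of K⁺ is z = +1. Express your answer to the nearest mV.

-69 mV

E = (61.3/z) · log₁₀([K⁺]_out/[K⁺]_in) with z = +1.
= (61.3/1) · log₁₀(8.15/107) = 61.30 · log₁₀(0.07617)
= 61.30 · (-1.1182) = -68.55 mV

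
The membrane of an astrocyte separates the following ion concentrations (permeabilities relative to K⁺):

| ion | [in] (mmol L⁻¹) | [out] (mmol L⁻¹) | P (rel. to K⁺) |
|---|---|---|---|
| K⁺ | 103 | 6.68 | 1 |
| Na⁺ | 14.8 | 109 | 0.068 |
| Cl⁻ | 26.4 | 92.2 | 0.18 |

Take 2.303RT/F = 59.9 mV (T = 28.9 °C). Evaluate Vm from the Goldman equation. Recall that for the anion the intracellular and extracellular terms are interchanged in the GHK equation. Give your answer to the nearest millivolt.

-48 mV

Vm = 59.9 · log₁₀[(Σ P·[cation]ₒ + Σ P·[anion]ᵢ) / (Σ P·[cation]ᵢ + Σ P·[anion]ₒ)]
Numerator = 1×6.68 + 0.068×109 + 0.18×26.4 = 18.84
Denominator = 1×103 + 0.068×14.8 + 0.18×92.2 = 120.6
Vm = 59.9 · log₁₀(0.15625) = 59.9 × (-0.8062) = -48.29 mV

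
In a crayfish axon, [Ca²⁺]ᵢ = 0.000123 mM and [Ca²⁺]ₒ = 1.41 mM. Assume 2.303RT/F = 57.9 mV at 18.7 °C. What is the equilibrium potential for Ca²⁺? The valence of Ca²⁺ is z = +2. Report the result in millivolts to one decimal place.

117.5 mV

E = (57.9/z) · log₁₀([Ca²⁺]_out/[Ca²⁺]_in) with z = +2.
= (57.9/2) · log₁₀(1.41/0.000123) = 28.95 · log₁₀(1.146e+04)
= 28.95 · (4.0593) = 117.52 mV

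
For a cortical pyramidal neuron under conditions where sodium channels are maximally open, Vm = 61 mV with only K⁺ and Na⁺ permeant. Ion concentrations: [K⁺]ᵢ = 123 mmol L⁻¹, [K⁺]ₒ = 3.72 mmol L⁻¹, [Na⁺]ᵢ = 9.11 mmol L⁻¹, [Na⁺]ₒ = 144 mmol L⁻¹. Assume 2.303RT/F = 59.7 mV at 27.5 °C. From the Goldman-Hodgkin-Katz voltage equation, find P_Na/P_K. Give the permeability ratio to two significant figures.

Let α = P_Na/P_K. GHK: Vm = 59.7·log₁₀[(Kₒ + α·Naₒ)/(Kᵢ + α·Naᵢ)].
10^(Vm/59.7) = 10^(61.0/59.7) = 10.514
So 10.514·(Kᵢ + α·Naᵢ) = Kₒ + α·Naₒ → α = (10.514·123.0 − 3.72) / (144.0 − 10.514·9.11)
α = (1293 − 3.72) / (144.0 − 95.78) = 1290/48.22 = 26.74

27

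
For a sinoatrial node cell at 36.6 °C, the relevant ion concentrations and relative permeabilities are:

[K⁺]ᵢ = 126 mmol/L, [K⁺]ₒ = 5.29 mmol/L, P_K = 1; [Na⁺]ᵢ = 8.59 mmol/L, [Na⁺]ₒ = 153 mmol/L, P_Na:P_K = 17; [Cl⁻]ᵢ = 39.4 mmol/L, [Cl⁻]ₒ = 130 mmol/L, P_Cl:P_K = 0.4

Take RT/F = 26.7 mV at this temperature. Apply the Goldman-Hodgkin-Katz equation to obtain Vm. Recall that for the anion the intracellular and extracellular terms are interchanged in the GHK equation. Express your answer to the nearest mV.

56 mV

Vm = 26.7 · ln[(Σ P·[cation]ₒ + Σ P·[anion]ᵢ) / (Σ P·[cation]ᵢ + Σ P·[anion]ₒ)]
Numerator = 1×5.29 + 17×153 + 0.4×39.4 = 2622
Denominator = 1×126 + 17×8.59 + 0.4×130 = 324
Vm = 26.7 · ln(8.092) = 26.7 × (2.0909) = 55.83 mV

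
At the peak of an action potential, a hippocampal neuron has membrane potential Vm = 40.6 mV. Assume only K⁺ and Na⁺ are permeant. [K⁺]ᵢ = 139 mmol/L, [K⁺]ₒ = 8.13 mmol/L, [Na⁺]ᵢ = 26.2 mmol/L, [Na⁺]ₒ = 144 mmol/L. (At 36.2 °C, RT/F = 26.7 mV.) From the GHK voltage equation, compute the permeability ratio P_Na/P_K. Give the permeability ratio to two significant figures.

26

Let α = P_Na/P_K. GHK: Vm = 26.7·ln[(Kₒ + α·Naₒ)/(Kᵢ + α·Naᵢ)].
e^(Vm/26.7) = e^(40.6/26.7) = 4.575
So 4.575·(Kᵢ + α·Naᵢ) = Kₒ + α·Naₒ → α = (4.575·139.0 − 8.13) / (144.0 − 4.575·26.2)
α = (635.9 − 8.13) / (144.0 − 119.9) = 627.8/24.14 = 26.01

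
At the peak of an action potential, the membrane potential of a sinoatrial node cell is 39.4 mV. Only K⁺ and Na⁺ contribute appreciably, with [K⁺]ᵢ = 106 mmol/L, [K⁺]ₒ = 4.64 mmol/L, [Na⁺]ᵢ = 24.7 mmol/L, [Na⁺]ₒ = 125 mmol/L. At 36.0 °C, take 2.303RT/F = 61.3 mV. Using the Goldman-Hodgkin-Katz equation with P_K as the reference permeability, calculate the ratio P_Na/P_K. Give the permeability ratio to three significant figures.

Let α = P_Na/P_K. GHK: Vm = 61.3·log₁₀[(Kₒ + α·Naₒ)/(Kᵢ + α·Naᵢ)].
10^(Vm/61.3) = 10^(39.4/61.3) = 4.3928
So 4.3928·(Kᵢ + α·Naᵢ) = Kₒ + α·Naₒ → α = (4.3928·106.0 − 4.64) / (125.0 − 4.3928·24.7)
α = (465.6 − 4.64) / (125.0 − 108.5) = 461/16.5 = 27.94

27.9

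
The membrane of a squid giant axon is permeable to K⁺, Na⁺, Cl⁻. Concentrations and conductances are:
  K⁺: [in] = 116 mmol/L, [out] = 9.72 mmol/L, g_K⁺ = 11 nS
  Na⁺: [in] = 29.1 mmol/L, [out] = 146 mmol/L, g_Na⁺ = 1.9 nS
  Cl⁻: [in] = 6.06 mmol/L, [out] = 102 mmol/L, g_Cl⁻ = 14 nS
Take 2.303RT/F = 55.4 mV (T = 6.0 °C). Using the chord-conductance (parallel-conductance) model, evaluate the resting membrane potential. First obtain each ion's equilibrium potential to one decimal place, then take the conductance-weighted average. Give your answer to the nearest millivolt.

-57 mV

E_K⁺ = (55.4/1)·log₁₀(9.72/116) = -59.7 mV
E_Na⁺ = (55.4/1)·log₁₀(146/29.1) = 38.8 mV
E_Cl⁻ = (55.4/-1)·log₁₀(102/6.06) = -67.9 mV
Vm = (Σ gᵢEᵢ)/(Σ gᵢ) = (11·-59.7 + 1.9·38.8 + 14·-67.9) / (11 + 1.9 + 14)
= -1533.58 / 26.9 = -57.01 mV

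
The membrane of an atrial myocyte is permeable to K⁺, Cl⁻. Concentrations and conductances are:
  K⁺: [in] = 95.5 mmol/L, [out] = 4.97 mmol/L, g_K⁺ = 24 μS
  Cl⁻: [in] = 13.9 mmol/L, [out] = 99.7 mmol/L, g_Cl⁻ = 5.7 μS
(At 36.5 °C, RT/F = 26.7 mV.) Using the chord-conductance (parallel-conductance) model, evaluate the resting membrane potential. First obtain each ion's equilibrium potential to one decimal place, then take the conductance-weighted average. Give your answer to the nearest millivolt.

-74 mV

E_K⁺ = (26.7/1)·ln(4.97/95.5) = -78.9 mV
E_Cl⁻ = (26.7/-1)·ln(99.7/13.9) = -52.6 mV
Vm = (Σ gᵢEᵢ)/(Σ gᵢ) = (24·-78.9 + 5.7·-52.6) / (24 + 5.7)
= -2193.42 / 29.7 = -73.85 mV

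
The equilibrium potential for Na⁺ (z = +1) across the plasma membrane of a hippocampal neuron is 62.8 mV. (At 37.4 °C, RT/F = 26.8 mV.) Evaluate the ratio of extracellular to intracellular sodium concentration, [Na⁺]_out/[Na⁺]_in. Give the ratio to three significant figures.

ln([out]/[in]) = E·z/(26.8) = 62.8 × 1 / 26.8 = 2.3433
[out]/[in] = e^(2.3433) = 10.42

10.4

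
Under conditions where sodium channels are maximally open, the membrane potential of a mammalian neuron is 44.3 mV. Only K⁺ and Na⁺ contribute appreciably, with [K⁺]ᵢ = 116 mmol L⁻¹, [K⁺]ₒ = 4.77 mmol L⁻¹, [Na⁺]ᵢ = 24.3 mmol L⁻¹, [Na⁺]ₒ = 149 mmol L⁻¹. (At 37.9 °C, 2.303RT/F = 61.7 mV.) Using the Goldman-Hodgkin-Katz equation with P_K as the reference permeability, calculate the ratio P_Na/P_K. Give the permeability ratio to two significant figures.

27

Let α = P_Na/P_K. GHK: Vm = 61.7·log₁₀[(Kₒ + α·Naₒ)/(Kᵢ + α·Naᵢ)].
10^(Vm/61.7) = 10^(44.3/61.7) = 5.2238
So 5.2238·(Kᵢ + α·Naᵢ) = Kₒ + α·Naₒ → α = (5.2238·116.0 − 4.77) / (149.0 − 5.2238·24.3)
α = (606 − 4.77) / (149.0 − 126.9) = 601.2/22.06 = 27.25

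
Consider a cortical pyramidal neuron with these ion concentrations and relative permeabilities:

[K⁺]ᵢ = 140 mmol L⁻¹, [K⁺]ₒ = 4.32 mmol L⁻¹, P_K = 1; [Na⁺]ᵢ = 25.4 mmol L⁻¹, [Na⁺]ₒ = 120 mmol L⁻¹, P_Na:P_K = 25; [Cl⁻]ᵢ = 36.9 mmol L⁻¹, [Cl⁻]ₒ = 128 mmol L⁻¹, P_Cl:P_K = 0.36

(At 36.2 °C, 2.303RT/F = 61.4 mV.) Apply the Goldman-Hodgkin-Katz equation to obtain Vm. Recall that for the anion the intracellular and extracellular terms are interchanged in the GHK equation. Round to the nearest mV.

Vm = 61.4 · log₁₀[(Σ P·[cation]ₒ + Σ P·[anion]ᵢ) / (Σ P·[cation]ᵢ + Σ P·[anion]ₒ)]
Numerator = 1×4.32 + 25×120 + 0.36×36.9 = 3018
Denominator = 1×140 + 25×25.4 + 0.36×128 = 821.1
Vm = 61.4 · log₁₀(3.6752) = 61.4 × (0.5653) = 34.71 mV

35 mV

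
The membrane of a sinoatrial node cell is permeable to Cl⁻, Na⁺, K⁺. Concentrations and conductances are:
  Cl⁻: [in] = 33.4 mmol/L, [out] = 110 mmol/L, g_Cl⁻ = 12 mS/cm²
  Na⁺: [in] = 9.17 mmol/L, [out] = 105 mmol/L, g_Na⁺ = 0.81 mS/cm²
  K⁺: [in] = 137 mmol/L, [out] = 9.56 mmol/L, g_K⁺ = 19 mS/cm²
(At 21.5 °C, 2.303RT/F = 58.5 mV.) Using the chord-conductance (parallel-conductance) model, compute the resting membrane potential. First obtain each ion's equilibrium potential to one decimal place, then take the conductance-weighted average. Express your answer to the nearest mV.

-50 mV

E_Cl⁻ = (58.5/-1)·log₁₀(110/33.4) = -30.3 mV
E_Na⁺ = (58.5/1)·log₁₀(105/9.17) = 61.9 mV
E_K⁺ = (58.5/1)·log₁₀(9.56/137) = -67.6 mV
Vm = (Σ gᵢEᵢ)/(Σ gᵢ) = (12·-30.3 + 0.81·61.9 + 19·-67.6) / (12 + 0.81 + 19)
= -1597.86 / 31.81 = -50.23 mV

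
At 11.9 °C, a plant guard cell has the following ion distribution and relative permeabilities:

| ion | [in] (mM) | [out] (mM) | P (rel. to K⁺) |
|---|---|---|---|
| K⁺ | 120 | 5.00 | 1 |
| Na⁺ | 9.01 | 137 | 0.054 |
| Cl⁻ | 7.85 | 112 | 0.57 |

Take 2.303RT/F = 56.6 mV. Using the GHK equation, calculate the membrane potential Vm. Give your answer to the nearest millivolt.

Vm = 56.6 · log₁₀[(Σ P·[cation]ₒ + Σ P·[anion]ᵢ) / (Σ P·[cation]ᵢ + Σ P·[anion]ₒ)]
Numerator = 1×5.00 + 0.054×137 + 0.57×7.85 = 16.87
Denominator = 1×120 + 0.054×9.01 + 0.57×112 = 184.3
Vm = 56.6 · log₁₀(0.091536) = 56.6 × (-1.0384) = -58.77 mV

-59 mV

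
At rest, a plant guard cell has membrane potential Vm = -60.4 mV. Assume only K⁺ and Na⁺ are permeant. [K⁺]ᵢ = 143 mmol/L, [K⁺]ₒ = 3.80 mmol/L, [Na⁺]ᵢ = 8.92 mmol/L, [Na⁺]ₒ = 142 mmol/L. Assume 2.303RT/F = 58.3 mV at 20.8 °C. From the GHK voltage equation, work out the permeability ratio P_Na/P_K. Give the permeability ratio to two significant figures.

Let α = P_Na/P_K. GHK: Vm = 58.3·log₁₀[(Kₒ + α·Naₒ)/(Kᵢ + α·Naᵢ)].
10^(Vm/58.3) = 10^(-60.4/58.3) = 0.092041
So 0.092041·(Kᵢ + α·Naᵢ) = Kₒ + α·Naₒ → α = (0.092041·143.0 − 3.8) / (142.0 − 0.092041·8.92)
α = (13.16 − 3.8) / (142.0 − 0.821) = 9.362/141.2 = 0.06631

0.066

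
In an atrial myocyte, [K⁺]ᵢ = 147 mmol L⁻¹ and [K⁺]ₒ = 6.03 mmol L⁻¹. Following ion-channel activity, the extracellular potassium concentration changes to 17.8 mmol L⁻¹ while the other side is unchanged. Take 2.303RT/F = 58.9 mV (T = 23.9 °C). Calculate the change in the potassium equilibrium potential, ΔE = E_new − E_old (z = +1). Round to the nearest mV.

28 mV

E_old = (58.9/1)·log₁₀(6.03/147) = -81.69 mV
E_new = (58.9/1)·log₁₀(17.8/147) = -54.01 mV
ΔE = -54.01 − (-81.69) = 27.69 mV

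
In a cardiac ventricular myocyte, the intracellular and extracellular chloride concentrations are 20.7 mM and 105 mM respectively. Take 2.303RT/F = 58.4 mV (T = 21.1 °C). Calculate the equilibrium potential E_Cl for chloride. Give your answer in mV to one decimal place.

-41.2 mV

E = (58.4/z) · log₁₀([Cl⁻]_out/[Cl⁻]_in) with z = -1.
For an anion, dividing by z = -1 reverses the sign.
= (58.4/-1) · log₁₀(105/20.7) = -58.40 · log₁₀(5.072)
= -58.40 · (0.7052) = -41.18 mV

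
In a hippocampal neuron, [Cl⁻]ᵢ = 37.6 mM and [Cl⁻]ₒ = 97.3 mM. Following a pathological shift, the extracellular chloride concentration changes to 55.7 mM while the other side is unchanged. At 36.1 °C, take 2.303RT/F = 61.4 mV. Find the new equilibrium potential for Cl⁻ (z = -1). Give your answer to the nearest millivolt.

After the shift: [Cl⁻]_out = 55.7, [Cl⁻]_in = 37.6 mM.
E_new = (61.4/-1)·log₁₀(55.7/37.6) = -61.40 · (0.1707) = -10.48 mV

-10 mV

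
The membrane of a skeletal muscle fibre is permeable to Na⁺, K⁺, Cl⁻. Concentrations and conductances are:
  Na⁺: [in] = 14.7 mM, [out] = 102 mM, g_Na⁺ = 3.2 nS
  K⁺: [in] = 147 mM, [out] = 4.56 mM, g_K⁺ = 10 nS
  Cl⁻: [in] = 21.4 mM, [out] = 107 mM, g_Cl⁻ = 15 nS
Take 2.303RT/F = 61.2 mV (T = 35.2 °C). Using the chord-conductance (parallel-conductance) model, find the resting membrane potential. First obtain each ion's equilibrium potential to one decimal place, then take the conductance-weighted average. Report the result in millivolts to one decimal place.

-49.7 mV

E_Na⁺ = (61.2/1)·log₁₀(102/14.7) = 51.5 mV
E_K⁺ = (61.2/1)·log₁₀(4.56/147) = -92.3 mV
E_Cl⁻ = (61.2/-1)·log₁₀(107/21.4) = -42.8 mV
Vm = (Σ gᵢEᵢ)/(Σ gᵢ) = (3.2·51.5 + 10·-92.3 + 15·-42.8) / (3.2 + 10 + 15)
= -1400.20 / 28.2 = -49.65 mV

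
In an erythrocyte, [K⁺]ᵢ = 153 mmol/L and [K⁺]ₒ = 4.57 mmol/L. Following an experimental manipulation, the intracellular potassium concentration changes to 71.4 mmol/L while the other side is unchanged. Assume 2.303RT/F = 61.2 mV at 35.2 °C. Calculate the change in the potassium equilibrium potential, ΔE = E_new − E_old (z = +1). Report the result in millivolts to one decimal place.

20.3 mV

E_old = (61.2/1)·log₁₀(4.57/153) = -93.32 mV
E_new = (61.2/1)·log₁₀(4.57/71.4) = -73.06 mV
ΔE = -73.06 − (-93.32) = 20.26 mV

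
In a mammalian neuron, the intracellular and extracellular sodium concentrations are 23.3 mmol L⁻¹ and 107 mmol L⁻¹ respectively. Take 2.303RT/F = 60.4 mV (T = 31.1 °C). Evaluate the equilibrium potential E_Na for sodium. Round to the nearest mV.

40 mV

E = (60.4/z) · log₁₀([Na⁺]_out/[Na⁺]_in) with z = +1.
= (60.4/1) · log₁₀(107/23.3) = 60.40 · log₁₀(4.592)
= 60.40 · (0.6620) = 39.99 mV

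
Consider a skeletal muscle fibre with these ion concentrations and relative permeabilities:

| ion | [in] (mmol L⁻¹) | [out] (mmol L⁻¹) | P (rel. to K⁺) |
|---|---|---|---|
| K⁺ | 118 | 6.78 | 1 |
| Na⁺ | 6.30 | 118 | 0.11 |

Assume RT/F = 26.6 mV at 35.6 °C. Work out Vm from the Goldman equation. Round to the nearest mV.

Vm = 26.6 · ln[(Σ P·[cation]ₒ + Σ P·[anion]ᵢ) / (Σ P·[cation]ᵢ + Σ P·[anion]ₒ)]
Numerator = 1×6.78 + 0.11×118 = 19.76
Denominator = 1×118 + 0.11×6.30 = 118.7
Vm = 26.6 · ln(0.16648) = 26.6 × (-1.7929) = -47.69 mV

-48 mV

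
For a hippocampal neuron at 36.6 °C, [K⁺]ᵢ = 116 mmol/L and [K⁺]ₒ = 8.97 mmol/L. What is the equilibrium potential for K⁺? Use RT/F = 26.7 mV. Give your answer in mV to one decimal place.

E = (26.7/z) · ln([K⁺]_out/[K⁺]_in) with z = +1.
= (26.7/1) · ln(8.97/116) = 26.70 · ln(0.07733)
= 26.70 · (-2.5597) = -68.34 mV

-68.3 mV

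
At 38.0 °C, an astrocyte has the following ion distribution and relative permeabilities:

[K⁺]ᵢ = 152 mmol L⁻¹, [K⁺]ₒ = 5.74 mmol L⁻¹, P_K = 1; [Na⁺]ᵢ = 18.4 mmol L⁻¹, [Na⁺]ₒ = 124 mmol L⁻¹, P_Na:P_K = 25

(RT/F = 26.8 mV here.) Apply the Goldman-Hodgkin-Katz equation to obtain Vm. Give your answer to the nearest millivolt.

44 mV

Vm = 26.8 · ln[(Σ P·[cation]ₒ + Σ P·[anion]ᵢ) / (Σ P·[cation]ᵢ + Σ P·[anion]ₒ)]
Numerator = 1×5.74 + 25×124 = 3106
Denominator = 1×152 + 25×18.4 = 612
Vm = 26.8 · ln(5.0747) = 26.8 × (1.6243) = 43.53 mV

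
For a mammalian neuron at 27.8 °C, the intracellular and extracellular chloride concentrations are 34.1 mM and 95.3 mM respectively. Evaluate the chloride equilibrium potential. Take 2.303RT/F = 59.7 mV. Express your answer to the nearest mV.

-27 mV

E = (59.7/z) · log₁₀([Cl⁻]_out/[Cl⁻]_in) with z = -1.
For an anion, dividing by z = -1 reverses the sign.
= (59.7/-1) · log₁₀(95.3/34.1) = -59.70 · log₁₀(2.795)
= -59.70 · (0.4463) = -26.65 mV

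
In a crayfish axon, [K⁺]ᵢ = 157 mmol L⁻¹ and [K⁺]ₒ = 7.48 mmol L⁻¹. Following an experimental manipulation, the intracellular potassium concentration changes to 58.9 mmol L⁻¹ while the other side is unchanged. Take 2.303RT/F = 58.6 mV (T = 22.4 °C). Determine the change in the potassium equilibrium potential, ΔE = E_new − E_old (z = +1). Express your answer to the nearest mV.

25 mV

E_old = (58.6/1)·log₁₀(7.48/157) = -77.47 mV
E_new = (58.6/1)·log₁₀(7.48/58.9) = -52.52 mV
ΔE = -52.52 − (-77.47) = 24.95 mV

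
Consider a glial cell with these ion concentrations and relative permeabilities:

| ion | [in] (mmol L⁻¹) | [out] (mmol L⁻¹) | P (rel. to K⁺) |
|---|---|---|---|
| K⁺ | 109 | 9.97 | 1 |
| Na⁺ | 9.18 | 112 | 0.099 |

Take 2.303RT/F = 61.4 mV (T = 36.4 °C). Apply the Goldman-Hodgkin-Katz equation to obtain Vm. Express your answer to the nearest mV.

-44 mV

Vm = 61.4 · log₁₀[(Σ P·[cation]ₒ + Σ P·[anion]ᵢ) / (Σ P·[cation]ᵢ + Σ P·[anion]ₒ)]
Numerator = 1×9.97 + 0.099×112 = 21.06
Denominator = 1×109 + 0.099×9.18 = 109.9
Vm = 61.4 · log₁₀(0.1916) = 61.4 × (-0.7176) = -44.06 mV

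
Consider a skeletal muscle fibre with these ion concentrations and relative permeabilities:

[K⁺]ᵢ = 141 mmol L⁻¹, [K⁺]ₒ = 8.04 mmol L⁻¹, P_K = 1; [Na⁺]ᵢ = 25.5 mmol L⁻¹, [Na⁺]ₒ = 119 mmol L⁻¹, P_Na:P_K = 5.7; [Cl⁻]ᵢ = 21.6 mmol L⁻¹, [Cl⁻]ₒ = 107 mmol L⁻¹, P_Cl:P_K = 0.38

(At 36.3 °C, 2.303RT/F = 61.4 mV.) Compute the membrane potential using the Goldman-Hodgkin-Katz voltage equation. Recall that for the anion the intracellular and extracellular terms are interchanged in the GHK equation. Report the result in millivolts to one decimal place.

20.1 mV

Vm = 61.4 · log₁₀[(Σ P·[cation]ₒ + Σ P·[anion]ᵢ) / (Σ P·[cation]ᵢ + Σ P·[anion]ₒ)]
Numerator = 1×8.04 + 5.7×119 + 0.38×21.6 = 694.5
Denominator = 1×141 + 5.7×25.5 + 0.38×107 = 327
Vm = 61.4 · log₁₀(2.1239) = 61.4 × (0.3271) = 20.09 mV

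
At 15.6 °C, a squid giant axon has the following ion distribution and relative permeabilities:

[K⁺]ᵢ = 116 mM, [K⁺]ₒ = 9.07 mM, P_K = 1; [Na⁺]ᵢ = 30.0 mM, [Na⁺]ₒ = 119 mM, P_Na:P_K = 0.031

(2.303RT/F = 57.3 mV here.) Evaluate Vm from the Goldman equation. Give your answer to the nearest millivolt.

Vm = 57.3 · log₁₀[(Σ P·[cation]ₒ + Σ P·[anion]ᵢ) / (Σ P·[cation]ᵢ + Σ P·[anion]ₒ)]
Numerator = 1×9.07 + 0.031×119 = 12.76
Denominator = 1×116 + 0.031×30.0 = 116.9
Vm = 57.3 · log₁₀(0.10912) = 57.3 × (-0.9621) = -55.13 mV

-55 mV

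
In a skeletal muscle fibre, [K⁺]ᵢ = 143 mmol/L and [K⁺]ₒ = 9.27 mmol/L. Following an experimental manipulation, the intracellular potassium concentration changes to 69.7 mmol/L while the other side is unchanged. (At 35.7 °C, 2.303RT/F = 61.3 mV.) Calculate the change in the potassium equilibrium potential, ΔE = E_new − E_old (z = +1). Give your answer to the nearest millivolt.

E_old = (61.3/1)·log₁₀(9.27/143) = -72.84 mV
E_new = (61.3/1)·log₁₀(9.27/69.7) = -53.71 mV
ΔE = -53.71 − (-72.84) = 19.13 mV

19 mV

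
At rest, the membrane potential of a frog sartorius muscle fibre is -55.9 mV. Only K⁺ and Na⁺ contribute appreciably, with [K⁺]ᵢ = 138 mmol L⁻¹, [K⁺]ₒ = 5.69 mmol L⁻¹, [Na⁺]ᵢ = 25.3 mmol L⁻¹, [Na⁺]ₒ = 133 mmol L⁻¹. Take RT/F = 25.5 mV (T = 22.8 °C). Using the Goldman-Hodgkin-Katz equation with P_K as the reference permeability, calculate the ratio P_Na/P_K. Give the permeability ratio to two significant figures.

0.075

Let α = P_Na/P_K. GHK: Vm = 25.5·ln[(Kₒ + α·Naₒ)/(Kᵢ + α·Naᵢ)].
e^(Vm/25.5) = e^(-55.9/25.5) = 0.11168
So 0.11168·(Kᵢ + α·Naᵢ) = Kₒ + α·Naₒ → α = (0.11168·138.0 − 5.69) / (133.0 − 0.11168·25.3)
α = (15.41 − 5.69) / (133.0 − 2.825) = 9.721/130.2 = 0.07468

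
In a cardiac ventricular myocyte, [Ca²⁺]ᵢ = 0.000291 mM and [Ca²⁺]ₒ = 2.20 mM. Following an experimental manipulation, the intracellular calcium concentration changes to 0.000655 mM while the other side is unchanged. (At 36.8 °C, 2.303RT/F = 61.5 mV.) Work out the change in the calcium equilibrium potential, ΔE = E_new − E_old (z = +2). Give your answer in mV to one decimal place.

E_old = (61.5/2)·log₁₀(2.20/0.000291) = 119.26 mV
E_new = (61.5/2)·log₁₀(2.20/0.000655) = 108.43 mV
ΔE = 108.43 − (119.26) = -10.83 mV

-10.8 mV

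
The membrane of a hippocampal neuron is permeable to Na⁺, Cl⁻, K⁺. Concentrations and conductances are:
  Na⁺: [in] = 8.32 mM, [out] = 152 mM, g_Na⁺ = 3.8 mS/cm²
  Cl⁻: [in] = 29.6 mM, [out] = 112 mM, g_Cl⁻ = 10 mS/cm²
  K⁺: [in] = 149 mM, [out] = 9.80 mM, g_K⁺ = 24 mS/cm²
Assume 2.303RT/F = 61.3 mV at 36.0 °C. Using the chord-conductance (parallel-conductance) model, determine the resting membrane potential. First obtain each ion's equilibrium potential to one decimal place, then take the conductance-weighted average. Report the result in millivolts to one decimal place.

-47.6 mV

E_Na⁺ = (61.3/1)·log₁₀(152/8.32) = 77.3 mV
E_Cl⁻ = (61.3/-1)·log₁₀(112/29.6) = -35.4 mV
E_K⁺ = (61.3/1)·log₁₀(9.80/149) = -72.5 mV
Vm = (Σ gᵢEᵢ)/(Σ gᵢ) = (3.8·77.3 + 10·-35.4 + 24·-72.5) / (3.8 + 10 + 24)
= -1800.26 / 37.8 = -47.63 mV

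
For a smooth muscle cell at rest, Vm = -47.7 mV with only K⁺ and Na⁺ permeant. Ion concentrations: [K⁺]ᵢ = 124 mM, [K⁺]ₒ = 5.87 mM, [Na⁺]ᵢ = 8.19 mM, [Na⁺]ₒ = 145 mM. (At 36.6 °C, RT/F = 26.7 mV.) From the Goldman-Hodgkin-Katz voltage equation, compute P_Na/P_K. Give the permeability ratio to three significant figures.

0.104

Let α = P_Na/P_K. GHK: Vm = 26.7·ln[(Kₒ + α·Naₒ)/(Kᵢ + α·Naᵢ)].
e^(Vm/26.7) = e^(-47.7/26.7) = 0.16754
So 0.16754·(Kᵢ + α·Naᵢ) = Kₒ + α·Naₒ → α = (0.16754·124.0 − 5.87) / (145.0 − 0.16754·8.19)
α = (20.78 − 5.87) / (145.0 − 1.372) = 14.91/143.6 = 0.1038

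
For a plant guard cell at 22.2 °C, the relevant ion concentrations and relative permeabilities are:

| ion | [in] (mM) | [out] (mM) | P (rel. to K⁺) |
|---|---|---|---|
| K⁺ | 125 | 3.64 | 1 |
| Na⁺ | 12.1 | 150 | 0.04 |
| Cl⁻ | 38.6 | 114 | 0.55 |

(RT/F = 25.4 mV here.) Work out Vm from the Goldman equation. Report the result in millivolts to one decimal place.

-45.9 mV

Vm = 25.4 · ln[(Σ P·[cation]ₒ + Σ P·[anion]ᵢ) / (Σ P·[cation]ᵢ + Σ P·[anion]ₒ)]
Numerator = 1×3.64 + 0.04×150 + 0.55×38.6 = 30.87
Denominator = 1×125 + 0.04×12.1 + 0.55×114 = 188.2
Vm = 25.4 · ln(0.16404) = 25.4 × (-1.8076) = -45.91 mV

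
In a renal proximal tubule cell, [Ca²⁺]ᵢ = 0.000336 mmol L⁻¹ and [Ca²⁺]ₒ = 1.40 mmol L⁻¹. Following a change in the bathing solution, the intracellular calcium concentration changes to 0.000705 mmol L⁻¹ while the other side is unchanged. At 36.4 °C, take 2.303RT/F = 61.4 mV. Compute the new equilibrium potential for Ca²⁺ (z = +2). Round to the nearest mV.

101 mV

After the shift: [Ca²⁺]_out = 1.40, [Ca²⁺]_in = 0.000705 mmol L⁻¹.
E_new = (61.4/2)·log₁₀(1.40/0.000705) = 30.70 · (3.2979) = 101.25 mV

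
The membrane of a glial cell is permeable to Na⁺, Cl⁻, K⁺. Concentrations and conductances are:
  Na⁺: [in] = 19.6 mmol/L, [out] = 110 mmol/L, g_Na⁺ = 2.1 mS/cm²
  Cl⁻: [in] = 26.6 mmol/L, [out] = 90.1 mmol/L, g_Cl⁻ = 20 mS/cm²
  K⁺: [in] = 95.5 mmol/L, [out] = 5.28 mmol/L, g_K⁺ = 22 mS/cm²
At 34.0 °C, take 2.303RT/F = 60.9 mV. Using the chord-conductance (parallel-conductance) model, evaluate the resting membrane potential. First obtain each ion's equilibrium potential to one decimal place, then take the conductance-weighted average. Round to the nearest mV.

E_Na⁺ = (60.9/1)·log₁₀(110/19.6) = 45.6 mV
E_Cl⁻ = (60.9/-1)·log₁₀(90.1/26.6) = -32.3 mV
E_K⁺ = (60.9/1)·log₁₀(5.28/95.5) = -76.6 mV
Vm = (Σ gᵢEᵢ)/(Σ gᵢ) = (2.1·45.6 + 20·-32.3 + 22·-76.6) / (2.1 + 20 + 22)
= -2235.44 / 44.1 = -50.69 mV

-51 mV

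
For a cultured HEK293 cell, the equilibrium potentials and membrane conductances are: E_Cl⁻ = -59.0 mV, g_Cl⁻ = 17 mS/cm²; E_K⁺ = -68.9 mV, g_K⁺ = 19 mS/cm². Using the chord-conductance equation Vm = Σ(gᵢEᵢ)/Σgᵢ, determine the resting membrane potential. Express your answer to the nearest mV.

Σ gᵢEᵢ = 17·(-59.0) + 19·(-68.9) = -2312.10
Σ gᵢ = 17 + 19 = 36
Vm = -2312.10 / 36 = -64.23 mV

-64 mV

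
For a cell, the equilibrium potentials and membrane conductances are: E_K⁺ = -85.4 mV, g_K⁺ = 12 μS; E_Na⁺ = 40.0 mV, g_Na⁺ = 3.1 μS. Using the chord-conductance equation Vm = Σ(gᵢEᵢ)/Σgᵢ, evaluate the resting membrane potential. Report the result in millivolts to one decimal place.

-59.7 mV

Σ gᵢEᵢ = 12·(-85.4) + 3.1·(40.0) = -900.80
Σ gᵢ = 12 + 3.1 = 15.1
Vm = -900.80 / 15.1 = -59.66 mV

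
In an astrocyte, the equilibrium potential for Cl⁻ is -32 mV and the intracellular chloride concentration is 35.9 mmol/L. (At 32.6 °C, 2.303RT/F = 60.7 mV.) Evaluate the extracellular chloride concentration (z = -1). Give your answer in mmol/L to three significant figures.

Nernst: E = (60.7/-1) · log₁₀([out]/[in]), so log₁₀([out]/[in]) = -32.0 × -1 / 60.7 = 0.5272.
[out]/[in] = 10^(0.5272) = 3.367.
[out] = 3.367 × 35.9 = 120.9 mmol/L.

121 mmol/L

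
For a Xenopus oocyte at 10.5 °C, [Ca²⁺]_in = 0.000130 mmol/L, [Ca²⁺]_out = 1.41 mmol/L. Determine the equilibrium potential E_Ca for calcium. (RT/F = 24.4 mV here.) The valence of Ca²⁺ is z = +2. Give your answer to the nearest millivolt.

E = (24.4/z) · ln([Ca²⁺]_out/[Ca²⁺]_in) with z = +2.
= (24.4/2) · ln(1.41/0.000130) = 12.20 · ln(1.085e+04)
= 12.20 · (9.2916) = 113.36 mV

113 mV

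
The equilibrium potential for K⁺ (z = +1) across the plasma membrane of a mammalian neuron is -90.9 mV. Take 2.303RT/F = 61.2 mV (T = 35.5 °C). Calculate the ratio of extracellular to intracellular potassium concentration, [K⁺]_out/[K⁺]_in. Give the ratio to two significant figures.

log₁₀([out]/[in]) = E·z/(61.2) = -90.9 × 1 / 61.2 = -1.4853
[out]/[in] = 10^(-1.4853) = 0.03271

0.033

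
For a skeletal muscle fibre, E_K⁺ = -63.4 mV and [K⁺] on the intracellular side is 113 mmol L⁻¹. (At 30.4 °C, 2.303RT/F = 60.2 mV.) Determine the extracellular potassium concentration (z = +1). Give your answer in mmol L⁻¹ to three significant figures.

10.0 mmol L⁻¹

Nernst: E = (60.2/1) · log₁₀([out]/[in]), so log₁₀([out]/[in]) = -63.4 × 1 / 60.2 = -1.0532.
[out]/[in] = 10^(-1.0532) = 0.08848.
[out] = 0.08848 × 113 = 9.998 mmol L⁻¹.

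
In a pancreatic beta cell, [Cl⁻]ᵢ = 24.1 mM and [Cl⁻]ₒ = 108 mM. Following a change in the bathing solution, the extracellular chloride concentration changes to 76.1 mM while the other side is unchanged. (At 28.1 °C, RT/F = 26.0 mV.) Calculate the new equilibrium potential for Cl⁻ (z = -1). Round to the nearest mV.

After the shift: [Cl⁻]_out = 76.1, [Cl⁻]_in = 24.1 mM.
E_new = (26.0/-1)·ln(76.1/24.1) = -26.00 · (1.1498) = -29.90 mV

-30 mV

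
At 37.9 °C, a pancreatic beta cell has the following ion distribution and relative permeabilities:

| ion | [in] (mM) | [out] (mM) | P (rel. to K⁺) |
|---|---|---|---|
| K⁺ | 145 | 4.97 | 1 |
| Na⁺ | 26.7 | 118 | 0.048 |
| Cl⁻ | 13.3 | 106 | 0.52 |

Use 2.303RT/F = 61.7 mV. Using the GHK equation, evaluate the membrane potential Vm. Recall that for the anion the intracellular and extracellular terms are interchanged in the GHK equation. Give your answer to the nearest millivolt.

Vm = 61.7 · log₁₀[(Σ P·[cation]ₒ + Σ P·[anion]ᵢ) / (Σ P·[cation]ᵢ + Σ P·[anion]ₒ)]
Numerator = 1×4.97 + 0.048×118 + 0.52×13.3 = 17.55
Denominator = 1×145 + 0.048×26.7 + 0.52×106 = 201.4
Vm = 61.7 · log₁₀(0.087139) = 61.7 × (-1.0598) = -65.39 mV

-65 mV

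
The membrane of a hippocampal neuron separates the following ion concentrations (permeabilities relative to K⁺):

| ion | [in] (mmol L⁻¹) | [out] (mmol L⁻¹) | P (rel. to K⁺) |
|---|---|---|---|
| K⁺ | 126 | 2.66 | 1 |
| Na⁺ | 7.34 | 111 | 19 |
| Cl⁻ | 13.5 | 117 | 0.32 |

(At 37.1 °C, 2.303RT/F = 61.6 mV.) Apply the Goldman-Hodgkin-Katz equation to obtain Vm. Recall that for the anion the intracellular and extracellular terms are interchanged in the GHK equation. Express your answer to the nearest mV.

52 mV

Vm = 61.6 · log₁₀[(Σ P·[cation]ₒ + Σ P·[anion]ᵢ) / (Σ P·[cation]ᵢ + Σ P·[anion]ₒ)]
Numerator = 1×2.66 + 19×111 + 0.32×13.5 = 2116
Denominator = 1×126 + 19×7.34 + 0.32×117 = 302.9
Vm = 61.6 · log₁₀(6.9857) = 61.6 × (0.8442) = 52.00 mV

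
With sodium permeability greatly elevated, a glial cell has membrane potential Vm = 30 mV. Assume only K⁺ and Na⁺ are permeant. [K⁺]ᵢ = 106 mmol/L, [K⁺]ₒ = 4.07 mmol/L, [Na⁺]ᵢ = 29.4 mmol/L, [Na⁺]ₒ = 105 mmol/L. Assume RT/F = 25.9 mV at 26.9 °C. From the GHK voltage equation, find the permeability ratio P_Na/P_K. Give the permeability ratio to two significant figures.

Let α = P_Na/P_K. GHK: Vm = 25.9·ln[(Kₒ + α·Naₒ)/(Kᵢ + α·Naᵢ)].
e^(Vm/25.9) = e^(30.0/25.9) = 3.1845
So 3.1845·(Kᵢ + α·Naᵢ) = Kₒ + α·Naₒ → α = (3.1845·106.0 − 4.07) / (105.0 − 3.1845·29.4)
α = (337.6 − 4.07) / (105.0 − 93.62) = 333.5/11.38 = 29.32

29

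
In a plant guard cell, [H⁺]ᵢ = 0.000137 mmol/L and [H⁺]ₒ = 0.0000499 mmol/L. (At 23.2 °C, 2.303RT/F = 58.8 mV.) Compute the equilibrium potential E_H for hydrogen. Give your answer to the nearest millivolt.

E = (58.8/z) · log₁₀([H⁺]_out/[H⁺]_in) with z = +1.
= (58.8/1) · log₁₀(0.0000499/0.000137) = 58.80 · log₁₀(0.3642)
= 58.80 · (-0.4386) = -25.79 mV

-26 mV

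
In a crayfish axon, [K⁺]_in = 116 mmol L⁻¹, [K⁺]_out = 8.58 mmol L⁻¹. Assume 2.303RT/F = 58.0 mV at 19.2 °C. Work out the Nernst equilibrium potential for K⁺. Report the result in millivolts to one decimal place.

-65.6 mV

E = (58.0/z) · log₁₀([K⁺]_out/[K⁺]_in) with z = +1.
= (58.0/1) · log₁₀(8.58/116) = 58.00 · log₁₀(0.07397)
= 58.00 · (-1.1310) = -65.60 mV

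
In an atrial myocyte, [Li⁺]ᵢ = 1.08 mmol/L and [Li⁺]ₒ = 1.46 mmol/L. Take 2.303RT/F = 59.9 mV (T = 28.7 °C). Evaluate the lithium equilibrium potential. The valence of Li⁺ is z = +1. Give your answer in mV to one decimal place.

7.8 mV

E = (59.9/z) · log₁₀([Li⁺]_out/[Li⁺]_in) with z = +1.
= (59.9/1) · log₁₀(1.46/1.08) = 59.90 · log₁₀(1.352)
= 59.90 · (0.1309) = 7.84 mV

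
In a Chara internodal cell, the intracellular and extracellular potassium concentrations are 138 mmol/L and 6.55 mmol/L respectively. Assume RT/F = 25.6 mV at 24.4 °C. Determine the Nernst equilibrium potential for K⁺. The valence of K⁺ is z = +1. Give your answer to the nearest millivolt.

E = (25.6/z) · ln([K⁺]_out/[K⁺]_in) with z = +1.
= (25.6/1) · ln(6.55/138) = 25.60 · ln(0.04746)
= 25.60 · (-3.0478) = -78.02 mV

-78 mV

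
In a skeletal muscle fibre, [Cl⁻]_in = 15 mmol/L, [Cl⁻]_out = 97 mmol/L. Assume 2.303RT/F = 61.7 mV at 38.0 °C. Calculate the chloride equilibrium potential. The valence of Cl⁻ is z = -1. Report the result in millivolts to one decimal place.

-50.0 mV

E = (61.7/z) · log₁₀([Cl⁻]_out/[Cl⁻]_in) with z = -1.
For an anion, dividing by z = -1 reverses the sign.
= (61.7/-1) · log₁₀(97/15) = -61.70 · log₁₀(6.467)
= -61.70 · (0.8107) = -50.02 mV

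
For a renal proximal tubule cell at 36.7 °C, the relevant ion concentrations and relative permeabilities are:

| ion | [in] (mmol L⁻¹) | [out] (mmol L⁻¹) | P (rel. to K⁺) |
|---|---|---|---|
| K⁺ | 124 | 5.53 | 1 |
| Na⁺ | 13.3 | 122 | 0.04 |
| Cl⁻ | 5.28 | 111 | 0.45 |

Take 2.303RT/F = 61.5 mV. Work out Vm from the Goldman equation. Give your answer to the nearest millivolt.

-70 mV

Vm = 61.5 · log₁₀[(Σ P·[cation]ₒ + Σ P·[anion]ᵢ) / (Σ P·[cation]ᵢ + Σ P·[anion]ₒ)]
Numerator = 1×5.53 + 0.04×122 + 0.45×5.28 = 12.79
Denominator = 1×124 + 0.04×13.3 + 0.45×111 = 174.5
Vm = 61.5 · log₁₀(0.07328) = 61.5 × (-1.1350) = -69.80 mV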